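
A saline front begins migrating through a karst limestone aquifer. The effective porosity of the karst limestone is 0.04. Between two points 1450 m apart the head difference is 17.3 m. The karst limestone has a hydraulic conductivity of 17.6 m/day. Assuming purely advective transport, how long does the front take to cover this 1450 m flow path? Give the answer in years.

0.756

Hydraulic gradient i = Δh / L = 17.3 / 1450 = 0.01193.
Darcy flux q = K · i = 17.60 × 0.01193 = 0.2100 m/day.
Seepage velocity v = q / n_e = 0.2100 / 0.04 = 5.250 m/day.
Travel time t = L / v = 1450 / 5.250 = 276.2 days = 0.7562 years.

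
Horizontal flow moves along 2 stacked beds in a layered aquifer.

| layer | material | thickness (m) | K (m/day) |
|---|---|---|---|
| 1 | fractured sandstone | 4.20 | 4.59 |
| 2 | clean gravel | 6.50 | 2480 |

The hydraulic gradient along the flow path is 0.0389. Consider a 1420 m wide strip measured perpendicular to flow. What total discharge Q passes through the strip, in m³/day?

Flow is parallel to layering, so each bed carries its own Darcy discharge and the transmissivities add.
Σ(K_i·b_i) = 4.59×4.20 + 2480×6.50 = 16139 m²/day.
Hydraulic gradient i = 0.0389.
Q = Σ(K_i·b_i) · W · i = 16139 × 1420 × 0.03890 = 8.915e+05 m³/day.

892000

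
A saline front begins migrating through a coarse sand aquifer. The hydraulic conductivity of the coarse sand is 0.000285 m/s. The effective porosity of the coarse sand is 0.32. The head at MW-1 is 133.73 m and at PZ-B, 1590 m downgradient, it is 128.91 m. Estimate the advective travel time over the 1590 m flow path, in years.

Convert K: 0.000285 m/s × 86400 = 24.62 m/day.
Hydraulic gradient i = (133.73 − 128.91) / 1590 = 4.82 / 1590 = 0.003031.
Darcy flux q = K · i = 24.62 × 0.003031 = 0.07465 m/day.
Seepage velocity v = q / n_e = 0.07465 / 0.32 = 0.2333 m/day.
Travel time t = L / v = 1590 / 0.2333 = 6816 days = 18.66 years.

18.7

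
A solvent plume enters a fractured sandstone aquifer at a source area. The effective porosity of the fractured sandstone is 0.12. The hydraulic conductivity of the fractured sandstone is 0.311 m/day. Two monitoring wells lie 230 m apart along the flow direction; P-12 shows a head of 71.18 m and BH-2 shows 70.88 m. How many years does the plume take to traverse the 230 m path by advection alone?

Hydraulic gradient i = (71.18 − 70.88) / 230 = 0.3 / 230 = 0.001304.
Darcy flux q = K · i = 0.3110 × 0.001304 = 0.0004057 m/day.
Seepage velocity v = q / n_e = 0.0004057 / 0.12 = 0.003380 m/day.
Travel time t = L / v = 230 / 0.003380 = 68039 days = 186.3 years.

186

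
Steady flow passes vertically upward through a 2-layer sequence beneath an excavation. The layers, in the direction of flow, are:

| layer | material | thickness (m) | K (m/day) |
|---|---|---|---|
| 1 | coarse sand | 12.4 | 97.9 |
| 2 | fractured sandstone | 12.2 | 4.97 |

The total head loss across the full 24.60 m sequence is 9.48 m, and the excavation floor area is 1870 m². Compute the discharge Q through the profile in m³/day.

Flow is perpendicular to layering, so the layers act in series and the equivalent K is the thickness-weighted harmonic mean.
Total thickness L = 12.4 + 12.2 = 24.60 m.
Σ(b_i/K_i) = 12.4/97.9 + 12.2/4.97 = 2.581 d.
K_eq = L / Σ(b_i/K_i) = 24.60 / 2.581 = 9.530 m/day.
Q = K_eq · A · (Δh/L) = 9.530 × 1870 × (9.48/24.60) = 6867 m³/day.

6870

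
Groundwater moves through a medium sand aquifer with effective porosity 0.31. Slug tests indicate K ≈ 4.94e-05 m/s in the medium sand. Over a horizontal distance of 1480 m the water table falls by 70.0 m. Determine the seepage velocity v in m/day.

Convert K: 4.94e-05 m/s × 86400 = 4.268 m/day.
Hydraulic gradient i = Δh / L = 70.0 / 1480 = 0.04730.
Darcy flux q = K · i = 4.268 × 0.04730 = 0.2019 m/day.
Seepage velocity v = q / n_e = 0.2019 / 0.31 = 0.6512 m/day.

0.651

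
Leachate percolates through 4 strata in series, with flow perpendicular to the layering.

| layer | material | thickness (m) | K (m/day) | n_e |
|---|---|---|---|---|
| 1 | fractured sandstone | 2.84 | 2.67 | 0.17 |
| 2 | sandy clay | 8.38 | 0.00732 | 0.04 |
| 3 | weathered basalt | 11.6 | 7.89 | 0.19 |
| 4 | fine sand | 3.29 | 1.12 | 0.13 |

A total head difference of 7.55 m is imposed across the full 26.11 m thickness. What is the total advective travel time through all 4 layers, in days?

526

With flow normal to the layers, continuity requires the same specific discharge q through every layer.
Σ(b_i/K_i) = 2.84/2.67 + 8.38/0.00732 + 11.6/7.89 + 3.29/1.12 = 1150 d.
q = Δh / Σ(b_i/K_i) = 7.55 / 1150 = 0.006564 m/day.
In each layer the seepage velocity is v_i = q/n_i, so the layer transit time is t_i = b_i·n_i / q:
  layer 1 (fractured sandstone): t_1 = 2.84 × 0.17 / 0.006564 = 73.56 d
  layer 2 (sandy clay): t_2 = 8.38 × 0.04 / 0.006564 = 51.07 d
  layer 3 (weathered basalt): t_3 = 11.6 × 0.19 / 0.006564 = 335.8 d
  layer 4 (fine sand): t_4 = 3.29 × 0.13 / 0.006564 = 65.16 d
Total t = Σ t_i = 525.6 days.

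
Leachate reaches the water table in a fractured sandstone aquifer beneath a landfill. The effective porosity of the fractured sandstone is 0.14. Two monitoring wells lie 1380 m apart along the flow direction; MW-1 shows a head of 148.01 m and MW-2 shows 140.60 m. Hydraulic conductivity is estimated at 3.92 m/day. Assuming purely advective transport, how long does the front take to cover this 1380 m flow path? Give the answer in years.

Hydraulic gradient i = (148.01 − 140.60) / 1380 = 7.41 / 1380 = 0.005370.
Darcy flux q = K · i = 3.920 × 0.005370 = 0.02105 m/day.
Seepage velocity v = q / n_e = 0.02105 / 0.14 = 0.1503 m/day.
Travel time t = L / v = 1380 / 0.1503 = 9179 days = 25.13 years.

25.1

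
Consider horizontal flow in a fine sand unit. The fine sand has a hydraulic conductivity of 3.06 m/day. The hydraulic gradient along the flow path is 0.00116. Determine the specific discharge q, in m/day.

Hydraulic gradient i = 0.00116.
Specific discharge q = K · i = 3.060 × 0.001160 = 0.003550 m/day.

0.00355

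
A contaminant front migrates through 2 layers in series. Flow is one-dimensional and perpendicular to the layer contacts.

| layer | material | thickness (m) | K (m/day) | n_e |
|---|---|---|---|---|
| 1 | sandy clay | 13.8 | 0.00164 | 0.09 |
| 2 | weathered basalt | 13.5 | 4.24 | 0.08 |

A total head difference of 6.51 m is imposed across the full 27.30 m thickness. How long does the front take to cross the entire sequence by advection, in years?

8.22

With flow normal to the layers, continuity requires the same specific discharge q through every layer.
Σ(b_i/K_i) = 13.8/0.00164 + 13.5/4.24 = 8418 d.
q = Δh / Σ(b_i/K_i) = 6.51 / 8418 = 0.0007734 m/day.
In each layer the seepage velocity is v_i = q/n_i, so the layer transit time is t_i = b_i·n_i / q:
  layer 1 (sandy clay): t_1 = 13.8 × 0.09 / 0.0007734 = 1606 d
  layer 2 (weathered basalt): t_2 = 13.5 × 0.08 / 0.0007734 = 1397 d
Total t = Σ t_i = 3002 days = 8.220 years.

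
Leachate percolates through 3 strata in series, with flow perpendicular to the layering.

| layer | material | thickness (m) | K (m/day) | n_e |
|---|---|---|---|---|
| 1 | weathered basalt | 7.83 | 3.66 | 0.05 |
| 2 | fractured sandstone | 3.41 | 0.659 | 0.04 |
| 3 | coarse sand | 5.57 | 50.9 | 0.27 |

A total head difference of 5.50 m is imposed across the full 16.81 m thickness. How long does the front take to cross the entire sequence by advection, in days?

2.74

With flow normal to the layers, continuity requires the same specific discharge q through every layer.
Σ(b_i/K_i) = 7.83/3.66 + 3.41/0.659 + 5.57/50.9 = 7.423 d.
q = Δh / Σ(b_i/K_i) = 5.50 / 7.423 = 0.7409 m/day.
In each layer the seepage velocity is v_i = q/n_i, so the layer transit time is t_i = b_i·n_i / q:
  layer 1 (weathered basalt): t_1 = 7.83 × 0.05 / 0.7409 = 0.5284 d
  layer 2 (fractured sandstone): t_2 = 3.41 × 0.04 / 0.7409 = 0.1841 d
  layer 3 (coarse sand): t_3 = 5.57 × 0.27 / 0.7409 = 2.030 d
Total t = Σ t_i = 2.742 days.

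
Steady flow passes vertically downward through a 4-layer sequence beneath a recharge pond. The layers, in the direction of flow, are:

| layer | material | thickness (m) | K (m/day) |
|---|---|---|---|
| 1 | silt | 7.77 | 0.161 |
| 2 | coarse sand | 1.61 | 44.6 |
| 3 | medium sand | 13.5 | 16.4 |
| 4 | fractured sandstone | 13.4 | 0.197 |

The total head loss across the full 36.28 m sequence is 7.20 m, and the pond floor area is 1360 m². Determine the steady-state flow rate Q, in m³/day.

Flow is perpendicular to layering, so the layers act in series and the equivalent K is the thickness-weighted harmonic mean.
Total thickness L = 7.77 + 1.61 + 13.5 + 13.4 = 36.28 m.
Σ(b_i/K_i) = 7.77/0.161 + 1.61/44.6 + 13.5/16.4 + 13.4/0.197 = 117.1 d.
K_eq = L / Σ(b_i/K_i) = 36.28 / 117.1 = 0.3097 m/day.
Q = K_eq · A · (Δh/L) = 0.3097 × 1360 × (7.20/36.28) = 83.59 m³/day.

83.6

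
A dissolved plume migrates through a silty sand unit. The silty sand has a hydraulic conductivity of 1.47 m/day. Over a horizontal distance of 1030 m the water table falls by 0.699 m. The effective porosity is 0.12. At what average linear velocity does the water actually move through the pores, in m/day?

Hydraulic gradient i = Δh / L = 0.699 / 1030 = 0.0006786.
Darcy flux q = K · i = 1.470 × 0.0006786 = 0.0009976 m/day.
Seepage velocity v = q / n_e = 0.0009976 / 0.12 = 0.008313 m/day.

0.00831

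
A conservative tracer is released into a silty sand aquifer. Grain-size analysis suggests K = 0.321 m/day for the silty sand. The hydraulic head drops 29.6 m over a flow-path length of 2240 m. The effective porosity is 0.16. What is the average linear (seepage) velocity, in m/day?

Hydraulic gradient i = Δh / L = 29.6 / 2240 = 0.01321.
Darcy flux q = K · i = 0.3210 × 0.01321 = 0.004242 m/day.
Seepage velocity v = q / n_e = 0.004242 / 0.16 = 0.02651 m/day.

0.0265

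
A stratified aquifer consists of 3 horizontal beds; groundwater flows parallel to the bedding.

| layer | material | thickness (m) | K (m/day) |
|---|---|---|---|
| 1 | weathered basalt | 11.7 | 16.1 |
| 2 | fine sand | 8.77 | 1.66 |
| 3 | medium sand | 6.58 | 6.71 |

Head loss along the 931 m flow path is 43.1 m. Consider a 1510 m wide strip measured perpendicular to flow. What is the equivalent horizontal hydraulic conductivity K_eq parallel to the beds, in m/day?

Flow is parallel to layering, so each bed carries its own Darcy discharge and the transmissivities add.
Σ(K_i·b_i) = 16.1×11.7 + 1.66×8.77 + 6.71×6.58 = 247.1 m²/day.
Total thickness b = 27.05 m, so K_eq = Σ(K_i·b_i)/b = 9.134 m/day.

9.13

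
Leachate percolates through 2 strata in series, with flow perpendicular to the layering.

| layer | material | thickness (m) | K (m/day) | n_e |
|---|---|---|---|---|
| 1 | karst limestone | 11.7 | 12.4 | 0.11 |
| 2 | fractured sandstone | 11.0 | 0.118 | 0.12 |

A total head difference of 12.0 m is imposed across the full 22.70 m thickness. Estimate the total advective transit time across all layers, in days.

With flow normal to the layers, continuity requires the same specific discharge q through every layer.
Σ(b_i/K_i) = 11.7/12.4 + 11.0/0.118 = 94.16 d.
q = Δh / Σ(b_i/K_i) = 12.0 / 94.16 = 0.1274 m/day.
In each layer the seepage velocity is v_i = q/n_i, so the layer transit time is t_i = b_i·n_i / q:
  layer 1 (karst limestone): t_1 = 11.7 × 0.11 / 0.1274 = 10.10 d
  layer 2 (fractured sandstone): t_2 = 11.0 × 0.12 / 0.1274 = 10.36 d
Total t = Σ t_i = 20.46 days.

20.5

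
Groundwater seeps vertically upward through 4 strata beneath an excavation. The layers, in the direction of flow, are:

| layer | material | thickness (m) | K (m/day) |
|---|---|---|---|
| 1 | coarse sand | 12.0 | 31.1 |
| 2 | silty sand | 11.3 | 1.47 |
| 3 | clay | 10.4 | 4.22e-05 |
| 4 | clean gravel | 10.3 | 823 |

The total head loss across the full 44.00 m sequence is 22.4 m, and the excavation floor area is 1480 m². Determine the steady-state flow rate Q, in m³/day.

0.135

Flow is perpendicular to layering, so the layers act in series and the equivalent K is the thickness-weighted harmonic mean.
Total thickness L = 12.0 + 11.3 + 10.4 + 10.3 = 44.00 m.
Σ(b_i/K_i) = 12.0/31.1 + 11.3/1.47 + 10.4/4.22e-05 + 10.3/823 = 2.465e+05 d.
K_eq = L / Σ(b_i/K_i) = 44.00 / 2.465e+05 = 0.0001785 m/day.
Q = K_eq · A · (Δh/L) = 0.0001785 × 1480 × (22.4/44.00) = 0.1345 m³/day.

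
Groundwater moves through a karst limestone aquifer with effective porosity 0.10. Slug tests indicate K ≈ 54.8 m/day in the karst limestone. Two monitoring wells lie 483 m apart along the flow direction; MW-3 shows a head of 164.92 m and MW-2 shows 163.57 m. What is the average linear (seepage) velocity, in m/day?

Hydraulic gradient i = (164.92 − 163.57) / 483 = 1.35 / 483 = 0.002795.
Darcy flux q = K · i = 54.80 × 0.002795 = 0.1532 m/day.
Seepage velocity v = q / n_e = 0.1532 / 0.10 = 1.532 m/day.

1.53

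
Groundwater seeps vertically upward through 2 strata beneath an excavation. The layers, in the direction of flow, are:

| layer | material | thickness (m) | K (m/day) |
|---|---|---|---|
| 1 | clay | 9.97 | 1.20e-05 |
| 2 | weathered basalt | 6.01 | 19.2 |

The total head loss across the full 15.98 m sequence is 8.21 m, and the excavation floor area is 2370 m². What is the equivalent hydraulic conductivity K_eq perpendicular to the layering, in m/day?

Flow is perpendicular to layering, so the layers act in series and the equivalent K is the thickness-weighted harmonic mean.
Total thickness L = 9.97 + 6.01 = 15.98 m.
Σ(b_i/K_i) = 9.97/1.20e-05 + 6.01/19.2 = 8.308e+05 d.
K_eq = L / Σ(b_i/K_i) = 15.98 / 8.308e+05 = 1.923e-05 m/day.

1.92e-05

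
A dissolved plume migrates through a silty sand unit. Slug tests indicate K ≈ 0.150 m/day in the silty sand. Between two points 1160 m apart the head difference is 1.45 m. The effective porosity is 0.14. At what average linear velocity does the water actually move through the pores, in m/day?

0.00134

Hydraulic gradient i = Δh / L = 1.45 / 1160 = 0.001250.
Darcy flux q = K · i = 0.1500 × 0.001250 = 0.0001875 m/day.
Seepage velocity v = q / n_e = 0.0001875 / 0.14 = 0.001339 m/day.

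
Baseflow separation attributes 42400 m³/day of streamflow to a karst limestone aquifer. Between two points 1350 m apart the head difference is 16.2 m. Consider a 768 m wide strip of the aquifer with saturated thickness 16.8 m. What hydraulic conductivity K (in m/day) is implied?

274

Cross-sectional area A = 768 × 16.8 = 12902 m².
Hydraulic gradient i = Δh / L = 16.2 / 1350 = 0.01200.
From Q = K·A·i, K = Q / (A·i) = 42400 / (12902 × 0.01200) = 273.9 m/day.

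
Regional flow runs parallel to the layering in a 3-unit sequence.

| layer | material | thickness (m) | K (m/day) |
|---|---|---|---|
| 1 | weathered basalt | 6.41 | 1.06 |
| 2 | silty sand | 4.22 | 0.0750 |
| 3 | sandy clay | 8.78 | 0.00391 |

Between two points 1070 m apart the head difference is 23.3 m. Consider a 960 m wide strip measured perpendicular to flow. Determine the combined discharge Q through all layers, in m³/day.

149

Flow is parallel to layering, so each bed carries its own Darcy discharge and the transmissivities add.
Σ(K_i·b_i) = 1.06×6.41 + 0.0750×4.22 + 0.00391×8.78 = 7.145 m²/day.
Hydraulic gradient i = Δh / L = 23.3 / 1070 = 0.02178.
Q = Σ(K_i·b_i) · W · i = 7.145 × 960 × 0.02178 = 149.4 m³/day.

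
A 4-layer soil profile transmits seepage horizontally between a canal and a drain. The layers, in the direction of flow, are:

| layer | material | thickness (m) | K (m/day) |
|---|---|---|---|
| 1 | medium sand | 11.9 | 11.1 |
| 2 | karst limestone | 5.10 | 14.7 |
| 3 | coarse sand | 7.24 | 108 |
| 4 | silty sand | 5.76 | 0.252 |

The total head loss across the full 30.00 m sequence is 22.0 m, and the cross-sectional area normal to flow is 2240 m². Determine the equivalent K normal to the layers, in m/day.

1.23

Flow is perpendicular to layering, so the layers act in series and the equivalent K is the thickness-weighted harmonic mean.
Total thickness L = 11.9 + 5.10 + 7.24 + 5.76 = 30.00 m.
Σ(b_i/K_i) = 11.9/11.1 + 5.10/14.7 + 7.24/108 + 5.76/0.252 = 24.34 d.
K_eq = L / Σ(b_i/K_i) = 30.00 / 24.34 = 1.232 m/day.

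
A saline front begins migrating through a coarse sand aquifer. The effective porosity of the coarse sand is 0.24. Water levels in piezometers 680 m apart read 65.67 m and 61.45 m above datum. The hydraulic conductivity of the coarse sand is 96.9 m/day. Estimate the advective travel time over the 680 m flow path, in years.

0.743

Hydraulic gradient i = (65.67 − 61.45) / 680 = 4.22 / 680 = 0.006206.
Darcy flux q = K · i = 96.90 × 0.006206 = 0.6014 m/day.
Seepage velocity v = q / n_e = 0.6014 / 0.24 = 2.506 m/day.
Travel time t = L / v = 680 / 2.506 = 271.4 days = 0.7430 years.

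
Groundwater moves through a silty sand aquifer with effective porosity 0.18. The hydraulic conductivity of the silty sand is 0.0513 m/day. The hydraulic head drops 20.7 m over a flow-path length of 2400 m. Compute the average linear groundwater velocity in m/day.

Hydraulic gradient i = Δh / L = 20.7 / 2400 = 0.008625.
Darcy flux q = K · i = 0.05130 × 0.008625 = 0.0004425 m/day.
Seepage velocity v = q / n_e = 0.0004425 / 0.18 = 0.002458 m/day.

0.00246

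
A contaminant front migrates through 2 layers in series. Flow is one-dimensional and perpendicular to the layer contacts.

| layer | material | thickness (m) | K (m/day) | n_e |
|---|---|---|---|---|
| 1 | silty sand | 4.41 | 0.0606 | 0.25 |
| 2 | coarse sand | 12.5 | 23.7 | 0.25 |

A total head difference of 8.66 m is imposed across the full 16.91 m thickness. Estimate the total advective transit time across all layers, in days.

35.8

With flow normal to the layers, continuity requires the same specific discharge q through every layer.
Σ(b_i/K_i) = 4.41/0.0606 + 12.5/23.7 = 73.30 d.
q = Δh / Σ(b_i/K_i) = 8.66 / 73.30 = 0.1181 m/day.
In each layer the seepage velocity is v_i = q/n_i, so the layer transit time is t_i = b_i·n_i / q:
  layer 1 (silty sand): t_1 = 4.41 × 0.25 / 0.1181 = 9.332 d
  layer 2 (coarse sand): t_2 = 12.5 × 0.25 / 0.1181 = 26.45 d
Total t = Σ t_i = 35.78 days.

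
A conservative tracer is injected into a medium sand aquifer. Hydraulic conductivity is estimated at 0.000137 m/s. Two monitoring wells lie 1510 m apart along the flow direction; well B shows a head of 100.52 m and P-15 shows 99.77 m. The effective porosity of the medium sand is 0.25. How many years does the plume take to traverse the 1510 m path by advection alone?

176

Convert K: 0.000137 m/s × 86400 = 11.84 m/day.
Hydraulic gradient i = (100.52 − 99.77) / 1510 = 0.75 / 1510 = 0.0004967.
Darcy flux q = K · i = 11.84 × 0.0004967 = 0.005879 m/day.
Seepage velocity v = q / n_e = 0.005879 / 0.25 = 0.02352 m/day.
Travel time t = L / v = 1510 / 0.02352 = 64209 days = 175.8 years.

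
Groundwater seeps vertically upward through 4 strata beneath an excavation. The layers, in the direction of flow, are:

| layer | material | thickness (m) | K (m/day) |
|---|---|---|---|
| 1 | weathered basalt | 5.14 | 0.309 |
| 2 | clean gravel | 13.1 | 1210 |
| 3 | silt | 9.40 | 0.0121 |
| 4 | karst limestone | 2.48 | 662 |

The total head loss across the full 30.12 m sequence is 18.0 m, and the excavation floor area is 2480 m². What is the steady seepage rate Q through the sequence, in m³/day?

56.3

Flow is perpendicular to layering, so the layers act in series and the equivalent K is the thickness-weighted harmonic mean.
Total thickness L = 5.14 + 13.1 + 9.40 + 2.48 = 30.12 m.
Σ(b_i/K_i) = 5.14/0.309 + 13.1/1210 + 9.40/0.0121 + 2.48/662 = 793.5 d.
K_eq = L / Σ(b_i/K_i) = 30.12 / 793.5 = 0.03796 m/day.
Q = K_eq · A · (Δh/L) = 0.03796 × 2480 × (18.0/30.12) = 56.26 m³/day.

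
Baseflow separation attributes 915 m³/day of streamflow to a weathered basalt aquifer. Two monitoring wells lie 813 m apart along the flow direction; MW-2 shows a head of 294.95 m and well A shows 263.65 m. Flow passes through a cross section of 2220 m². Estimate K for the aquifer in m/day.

10.7

Hydraulic gradient i = (294.95 − 263.65) / 813 = 31.3 / 813 = 0.03850.
From Q = K·A·i, K = Q / (A·i) = 915 / (2220 × 0.03850) = 10.71 m/day.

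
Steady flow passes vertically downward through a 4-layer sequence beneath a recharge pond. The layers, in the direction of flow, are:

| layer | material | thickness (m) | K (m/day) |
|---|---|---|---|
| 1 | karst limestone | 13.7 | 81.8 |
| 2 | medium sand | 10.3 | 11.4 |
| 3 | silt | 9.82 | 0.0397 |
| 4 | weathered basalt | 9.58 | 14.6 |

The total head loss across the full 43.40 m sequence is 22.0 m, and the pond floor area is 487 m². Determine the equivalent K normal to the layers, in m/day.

Flow is perpendicular to layering, so the layers act in series and the equivalent K is the thickness-weighted harmonic mean.
Total thickness L = 13.7 + 10.3 + 9.82 + 9.58 = 43.40 m.
Σ(b_i/K_i) = 13.7/81.8 + 10.3/11.4 + 9.82/0.0397 + 9.58/14.6 = 249.1 d.
K_eq = L / Σ(b_i/K_i) = 43.40 / 249.1 = 0.1742 m/day.

0.174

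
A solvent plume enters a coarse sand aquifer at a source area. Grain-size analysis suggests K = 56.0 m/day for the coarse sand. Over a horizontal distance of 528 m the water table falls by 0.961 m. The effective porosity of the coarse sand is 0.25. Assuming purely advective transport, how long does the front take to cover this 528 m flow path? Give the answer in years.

Hydraulic gradient i = Δh / L = 0.961 / 528 = 0.001820.
Darcy flux q = K · i = 56.00 × 0.001820 = 0.1019 m/day.
Seepage velocity v = q / n_e = 0.1019 / 0.25 = 0.4077 m/day.
Travel time t = L / v = 528 / 0.4077 = 1295 days = 3.546 years.

3.55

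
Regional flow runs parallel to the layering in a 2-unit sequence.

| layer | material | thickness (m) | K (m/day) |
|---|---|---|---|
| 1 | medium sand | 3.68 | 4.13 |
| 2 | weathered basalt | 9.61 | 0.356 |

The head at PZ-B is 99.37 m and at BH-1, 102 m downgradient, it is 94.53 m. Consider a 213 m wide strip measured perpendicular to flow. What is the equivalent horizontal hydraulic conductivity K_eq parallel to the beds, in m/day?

Flow is parallel to layering, so each bed carries its own Darcy discharge and the transmissivities add.
Σ(K_i·b_i) = 4.13×3.68 + 0.356×9.61 = 18.62 m²/day.
Total thickness b = 13.29 m, so K_eq = Σ(K_i·b_i)/b = 1.401 m/day.

1.40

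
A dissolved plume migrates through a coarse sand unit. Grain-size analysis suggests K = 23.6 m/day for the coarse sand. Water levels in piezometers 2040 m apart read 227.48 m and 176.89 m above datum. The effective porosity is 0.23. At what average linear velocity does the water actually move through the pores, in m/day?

2.54

Hydraulic gradient i = (227.48 − 176.89) / 2040 = 50.59 / 2040 = 0.02480.
Darcy flux q = K · i = 23.60 × 0.02480 = 0.5853 m/day.
Seepage velocity v = q / n_e = 0.5853 / 0.23 = 2.545 m/day.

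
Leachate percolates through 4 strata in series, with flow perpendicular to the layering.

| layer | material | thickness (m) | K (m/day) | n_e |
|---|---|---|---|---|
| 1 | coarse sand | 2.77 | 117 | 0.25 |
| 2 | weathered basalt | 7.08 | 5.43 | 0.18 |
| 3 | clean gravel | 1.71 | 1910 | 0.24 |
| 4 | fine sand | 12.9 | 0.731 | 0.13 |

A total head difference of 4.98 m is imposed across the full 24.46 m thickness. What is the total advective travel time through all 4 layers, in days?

15.4

With flow normal to the layers, continuity requires the same specific discharge q through every layer.
Σ(b_i/K_i) = 2.77/117 + 7.08/5.43 + 1.71/1910 + 12.9/0.731 = 18.98 d.
q = Δh / Σ(b_i/K_i) = 4.98 / 18.98 = 0.2624 m/day.
In each layer the seepage velocity is v_i = q/n_i, so the layer transit time is t_i = b_i·n_i / q:
  layer 1 (coarse sand): t_1 = 2.77 × 0.25 / 0.2624 = 2.639 d
  layer 2 (weathered basalt): t_2 = 7.08 × 0.18 / 0.2624 = 4.856 d
  layer 3 (clean gravel): t_3 = 1.71 × 0.24 / 0.2624 = 1.564 d
  layer 4 (fine sand): t_4 = 12.9 × 0.13 / 0.2624 = 6.390 d
Total t = Σ t_i = 15.45 days.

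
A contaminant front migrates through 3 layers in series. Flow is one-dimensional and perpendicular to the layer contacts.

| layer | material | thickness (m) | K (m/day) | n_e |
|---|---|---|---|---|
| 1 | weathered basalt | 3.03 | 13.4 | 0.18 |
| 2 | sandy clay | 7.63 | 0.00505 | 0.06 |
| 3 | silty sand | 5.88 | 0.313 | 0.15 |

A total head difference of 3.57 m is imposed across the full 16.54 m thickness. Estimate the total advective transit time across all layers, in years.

With flow normal to the layers, continuity requires the same specific discharge q through every layer.
Σ(b_i/K_i) = 3.03/13.4 + 7.63/0.00505 + 5.88/0.313 = 1530 d.
q = Δh / Σ(b_i/K_i) = 3.57 / 1530 = 0.002333 m/day.
In each layer the seepage velocity is v_i = q/n_i, so the layer transit time is t_i = b_i·n_i / q:
  layer 1 (weathered basalt): t_1 = 3.03 × 0.18 / 0.002333 = 233.7 d
  layer 2 (sandy clay): t_2 = 7.63 × 0.06 / 0.002333 = 196.2 d
  layer 3 (silty sand): t_3 = 5.88 × 0.15 / 0.002333 = 378.0 d
Total t = Σ t_i = 807.9 days = 2.212 years.

2.21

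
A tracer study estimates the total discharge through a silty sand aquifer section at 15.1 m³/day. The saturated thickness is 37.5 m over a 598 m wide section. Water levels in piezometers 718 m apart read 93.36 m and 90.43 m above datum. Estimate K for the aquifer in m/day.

Cross-sectional area A = 598 × 37.5 = 22425 m².
Hydraulic gradient i = (93.36 − 90.43) / 718 = 2.93 / 718 = 0.004081.
From Q = K·A·i, K = Q / (A·i) = 15.1 / (22425 × 0.004081) = 0.1650 m/day.

0.165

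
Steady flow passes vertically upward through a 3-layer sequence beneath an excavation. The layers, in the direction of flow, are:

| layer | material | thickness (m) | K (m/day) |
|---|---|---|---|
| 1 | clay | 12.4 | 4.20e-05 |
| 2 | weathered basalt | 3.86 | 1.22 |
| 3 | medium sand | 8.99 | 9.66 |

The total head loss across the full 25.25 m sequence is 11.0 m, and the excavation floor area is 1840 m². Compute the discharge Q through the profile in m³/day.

0.0686

Flow is perpendicular to layering, so the layers act in series and the equivalent K is the thickness-weighted harmonic mean.
Total thickness L = 12.4 + 3.86 + 8.99 = 25.25 m.
Σ(b_i/K_i) = 12.4/4.20e-05 + 3.86/1.22 + 8.99/9.66 = 2.952e+05 d.
K_eq = L / Σ(b_i/K_i) = 25.25 / 2.952e+05 = 8.552e-05 m/day.
Q = K_eq · A · (Δh/L) = 8.552e-05 × 1840 × (11.0/25.25) = 0.06855 m³/day.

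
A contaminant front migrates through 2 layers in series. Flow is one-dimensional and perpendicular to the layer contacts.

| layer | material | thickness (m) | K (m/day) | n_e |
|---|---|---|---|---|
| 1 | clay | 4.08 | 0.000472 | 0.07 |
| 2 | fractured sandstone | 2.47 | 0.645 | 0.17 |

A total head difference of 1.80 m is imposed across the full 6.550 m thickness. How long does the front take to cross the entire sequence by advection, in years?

With flow normal to the layers, continuity requires the same specific discharge q through every layer.
Σ(b_i/K_i) = 4.08/0.000472 + 2.47/0.645 = 8648 d.
q = Δh / Σ(b_i/K_i) = 1.80 / 8648 = 0.0002081 m/day.
In each layer the seepage velocity is v_i = q/n_i, so the layer transit time is t_i = b_i·n_i / q:
  layer 1 (clay): t_1 = 4.08 × 0.07 / 0.0002081 = 1372 d
  layer 2 (fractured sandstone): t_2 = 2.47 × 0.17 / 0.0002081 = 2017 d
Total t = Σ t_i = 3389 days = 9.280 years.

9.28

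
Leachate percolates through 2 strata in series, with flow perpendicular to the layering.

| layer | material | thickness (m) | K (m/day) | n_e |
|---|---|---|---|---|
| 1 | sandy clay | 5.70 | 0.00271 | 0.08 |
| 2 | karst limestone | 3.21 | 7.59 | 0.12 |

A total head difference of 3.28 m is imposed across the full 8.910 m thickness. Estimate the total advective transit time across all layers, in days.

540

With flow normal to the layers, continuity requires the same specific discharge q through every layer.
Σ(b_i/K_i) = 5.70/0.00271 + 3.21/7.59 = 2104 d.
q = Δh / Σ(b_i/K_i) = 3.28 / 2104 = 0.001559 m/day.
In each layer the seepage velocity is v_i = q/n_i, so the layer transit time is t_i = b_i·n_i / q:
  layer 1 (sandy clay): t_1 = 5.70 × 0.08 / 0.001559 = 292.5 d
  layer 2 (karst limestone): t_2 = 3.21 × 0.12 / 0.001559 = 247.1 d
Total t = Σ t_i = 539.5 days.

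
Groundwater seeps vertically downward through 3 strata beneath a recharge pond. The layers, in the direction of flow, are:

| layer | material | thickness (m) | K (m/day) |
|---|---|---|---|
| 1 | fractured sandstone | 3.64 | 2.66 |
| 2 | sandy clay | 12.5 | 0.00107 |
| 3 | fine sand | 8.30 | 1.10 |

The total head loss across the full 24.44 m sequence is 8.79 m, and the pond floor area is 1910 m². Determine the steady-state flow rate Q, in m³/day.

1.44

Flow is perpendicular to layering, so the layers act in series and the equivalent K is the thickness-weighted harmonic mean.
Total thickness L = 3.64 + 12.5 + 8.30 = 24.44 m.
Σ(b_i/K_i) = 3.64/2.66 + 12.5/0.00107 + 8.30/1.10 = 11691 d.
K_eq = L / Σ(b_i/K_i) = 24.44 / 11691 = 0.002090 m/day.
Q = K_eq · A · (Δh/L) = 0.002090 × 1910 × (8.79/24.44) = 1.436 m³/day.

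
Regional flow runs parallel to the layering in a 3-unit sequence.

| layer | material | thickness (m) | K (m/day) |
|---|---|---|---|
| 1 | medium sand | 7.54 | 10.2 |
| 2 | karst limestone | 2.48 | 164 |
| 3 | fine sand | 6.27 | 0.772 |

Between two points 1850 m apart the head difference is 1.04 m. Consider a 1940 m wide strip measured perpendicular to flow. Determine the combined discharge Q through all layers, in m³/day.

533

Flow is parallel to layering, so each bed carries its own Darcy discharge and the transmissivities add.
Σ(K_i·b_i) = 10.2×7.54 + 164×2.48 + 0.772×6.27 = 488.5 m²/day.
Hydraulic gradient i = Δh / L = 1.04 / 1850 = 0.0005622.
Q = Σ(K_i·b_i) · W · i = 488.5 × 1940 × 0.0005622 = 532.7 m³/day.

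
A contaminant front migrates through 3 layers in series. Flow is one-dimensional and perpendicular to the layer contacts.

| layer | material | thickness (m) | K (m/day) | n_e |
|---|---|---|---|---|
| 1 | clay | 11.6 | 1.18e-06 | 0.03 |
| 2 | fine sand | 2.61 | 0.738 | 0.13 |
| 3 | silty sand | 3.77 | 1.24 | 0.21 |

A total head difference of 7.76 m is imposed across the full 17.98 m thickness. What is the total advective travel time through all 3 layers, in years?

With flow normal to the layers, continuity requires the same specific discharge q through every layer.
Σ(b_i/K_i) = 11.6/1.18e-06 + 2.61/0.738 + 3.77/1.24 = 9.831e+06 d.
q = Δh / Σ(b_i/K_i) = 7.76 / 9.831e+06 = 7.894e-07 m/day.
In each layer the seepage velocity is v_i = q/n_i, so the layer transit time is t_i = b_i·n_i / q:
  layer 1 (clay): t_1 = 11.6 × 0.03 / 7.894e-07 = 4.409e+05 d
  layer 2 (fine sand): t_2 = 2.61 × 0.13 / 7.894e-07 = 4.298e+05 d
  layer 3 (silty sand): t_3 = 3.77 × 0.21 / 7.894e-07 = 1.003e+06 d
Total t = Σ t_i = 1.874e+06 days = 5130 years.

5130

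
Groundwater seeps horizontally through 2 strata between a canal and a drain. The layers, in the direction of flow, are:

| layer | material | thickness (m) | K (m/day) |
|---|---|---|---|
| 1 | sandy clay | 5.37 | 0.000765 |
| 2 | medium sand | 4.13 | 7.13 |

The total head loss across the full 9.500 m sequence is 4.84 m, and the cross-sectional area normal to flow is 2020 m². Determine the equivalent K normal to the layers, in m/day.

0.00135

Flow is perpendicular to layering, so the layers act in series and the equivalent K is the thickness-weighted harmonic mean.
Total thickness L = 5.37 + 4.13 = 9.500 m.
Σ(b_i/K_i) = 5.37/0.000765 + 4.13/7.13 = 7020 d.
K_eq = L / Σ(b_i/K_i) = 9.500 / 7020 = 0.001353 m/day.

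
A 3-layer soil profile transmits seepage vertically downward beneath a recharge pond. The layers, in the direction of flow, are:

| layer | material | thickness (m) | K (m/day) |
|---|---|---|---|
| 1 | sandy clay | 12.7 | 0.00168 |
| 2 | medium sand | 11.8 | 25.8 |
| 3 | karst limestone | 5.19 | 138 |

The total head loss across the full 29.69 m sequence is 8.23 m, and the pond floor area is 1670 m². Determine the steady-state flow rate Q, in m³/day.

1.82

Flow is perpendicular to layering, so the layers act in series and the equivalent K is the thickness-weighted harmonic mean.
Total thickness L = 12.7 + 11.8 + 5.19 = 29.69 m.
Σ(b_i/K_i) = 12.7/0.00168 + 11.8/25.8 + 5.19/138 = 7560 d.
K_eq = L / Σ(b_i/K_i) = 29.69 / 7560 = 0.003927 m/day.
Q = K_eq · A · (Δh/L) = 0.003927 × 1670 × (8.23/29.69) = 1.818 m³/day.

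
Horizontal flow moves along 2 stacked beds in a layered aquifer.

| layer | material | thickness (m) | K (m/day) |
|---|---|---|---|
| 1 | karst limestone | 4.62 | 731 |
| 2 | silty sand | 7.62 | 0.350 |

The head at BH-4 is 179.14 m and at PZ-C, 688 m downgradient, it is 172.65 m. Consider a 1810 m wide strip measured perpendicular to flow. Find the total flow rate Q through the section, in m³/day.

Flow is parallel to layering, so each bed carries its own Darcy discharge and the transmissivities add.
Σ(K_i·b_i) = 731×4.62 + 0.350×7.62 = 3380 m²/day.
Hydraulic gradient i = (179.14 − 172.65) / 688 = 6.49 / 688 = 0.009433.
Q = Σ(K_i·b_i) · W · i = 3380 × 1810 × 0.009433 = 57708 m³/day.

57700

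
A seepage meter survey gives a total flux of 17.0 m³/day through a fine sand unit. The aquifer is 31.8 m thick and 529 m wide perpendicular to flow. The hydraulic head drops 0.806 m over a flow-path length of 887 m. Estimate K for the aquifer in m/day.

Cross-sectional area A = 529 × 31.8 = 16822 m².
Hydraulic gradient i = Δh / L = 0.806 / 887 = 0.0009087.
From Q = K·A·i, K = Q / (A·i) = 17.0 / (16822 × 0.0009087) = 1.112 m/day.

1.11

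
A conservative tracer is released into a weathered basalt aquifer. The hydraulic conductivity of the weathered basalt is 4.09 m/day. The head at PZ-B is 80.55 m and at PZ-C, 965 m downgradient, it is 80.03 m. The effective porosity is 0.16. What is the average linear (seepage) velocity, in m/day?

0.0138

Hydraulic gradient i = (80.55 − 80.03) / 965 = 0.52 / 965 = 0.0005389.
Darcy flux q = K · i = 4.090 × 0.0005389 = 0.002204 m/day.
Seepage velocity v = q / n_e = 0.002204 / 0.16 = 0.01377 m/day.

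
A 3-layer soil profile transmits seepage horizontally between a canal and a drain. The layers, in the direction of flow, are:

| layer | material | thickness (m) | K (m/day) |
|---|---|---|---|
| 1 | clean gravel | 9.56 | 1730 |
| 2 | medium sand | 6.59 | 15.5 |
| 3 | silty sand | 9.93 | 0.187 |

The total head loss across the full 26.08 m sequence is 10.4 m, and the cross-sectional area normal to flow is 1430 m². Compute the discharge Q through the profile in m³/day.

278

Flow is perpendicular to layering, so the layers act in series and the equivalent K is the thickness-weighted harmonic mean.
Total thickness L = 9.56 + 6.59 + 9.93 = 26.08 m.
Σ(b_i/K_i) = 9.56/1730 + 6.59/15.5 + 9.93/0.187 = 53.53 d.
K_eq = L / Σ(b_i/K_i) = 26.08 / 53.53 = 0.4872 m/day.
Q = K_eq · A · (Δh/L) = 0.4872 × 1430 × (10.4/26.08) = 277.8 m³/day.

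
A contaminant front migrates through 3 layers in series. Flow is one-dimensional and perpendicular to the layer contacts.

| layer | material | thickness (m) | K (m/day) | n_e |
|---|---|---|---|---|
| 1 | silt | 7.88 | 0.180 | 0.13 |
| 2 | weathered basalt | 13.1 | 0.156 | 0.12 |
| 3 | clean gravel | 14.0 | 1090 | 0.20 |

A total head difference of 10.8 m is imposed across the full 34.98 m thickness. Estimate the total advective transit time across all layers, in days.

63.8

With flow normal to the layers, continuity requires the same specific discharge q through every layer.
Σ(b_i/K_i) = 7.88/0.180 + 13.1/0.156 + 14.0/1090 = 127.8 d.
q = Δh / Σ(b_i/K_i) = 10.8 / 127.8 = 0.08453 m/day.
In each layer the seepage velocity is v_i = q/n_i, so the layer transit time is t_i = b_i·n_i / q:
  layer 1 (silt): t_1 = 7.88 × 0.13 / 0.08453 = 12.12 d
  layer 2 (weathered basalt): t_2 = 13.1 × 0.12 / 0.08453 = 18.60 d
  layer 3 (clean gravel): t_3 = 14.0 × 0.20 / 0.08453 = 33.12 d
Total t = Σ t_i = 63.84 days.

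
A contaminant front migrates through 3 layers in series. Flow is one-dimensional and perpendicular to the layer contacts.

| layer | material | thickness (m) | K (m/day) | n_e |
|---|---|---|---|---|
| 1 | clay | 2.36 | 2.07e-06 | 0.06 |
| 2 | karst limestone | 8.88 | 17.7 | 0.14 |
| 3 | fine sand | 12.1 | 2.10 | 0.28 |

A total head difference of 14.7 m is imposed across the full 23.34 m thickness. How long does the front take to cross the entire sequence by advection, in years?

1010

With flow normal to the layers, continuity requires the same specific discharge q through every layer.
Σ(b_i/K_i) = 2.36/2.07e-06 + 8.88/17.7 + 12.1/2.10 = 1.140e+06 d.
q = Δh / Σ(b_i/K_i) = 14.7 / 1.140e+06 = 1.289e-05 m/day.
In each layer the seepage velocity is v_i = q/n_i, so the layer transit time is t_i = b_i·n_i / q:
  layer 1 (clay): t_1 = 2.36 × 0.06 / 1.289e-05 = 10982 d
  layer 2 (karst limestone): t_2 = 8.88 × 0.14 / 1.289e-05 = 96420 d
  layer 3 (fine sand): t_3 = 12.1 × 0.28 / 1.289e-05 = 2.628e+05 d
Total t = Σ t_i = 3.702e+05 days = 1013 years.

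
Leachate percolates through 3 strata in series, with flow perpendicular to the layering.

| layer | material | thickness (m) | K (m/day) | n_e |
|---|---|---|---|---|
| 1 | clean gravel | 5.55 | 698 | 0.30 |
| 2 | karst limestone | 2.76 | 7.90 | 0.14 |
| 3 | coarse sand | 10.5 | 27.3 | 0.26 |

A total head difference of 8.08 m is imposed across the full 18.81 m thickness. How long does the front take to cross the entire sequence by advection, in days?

With flow normal to the layers, continuity requires the same specific discharge q through every layer.
Σ(b_i/K_i) = 5.55/698 + 2.76/7.90 + 10.5/27.3 = 0.7419 d.
q = Δh / Σ(b_i/K_i) = 8.08 / 0.7419 = 10.89 m/day.
In each layer the seepage velocity is v_i = q/n_i, so the layer transit time is t_i = b_i·n_i / q:
  layer 1 (clean gravel): t_1 = 5.55 × 0.30 / 10.89 = 0.1529 d
  layer 2 (karst limestone): t_2 = 2.76 × 0.14 / 10.89 = 0.03548 d
  layer 3 (coarse sand): t_3 = 10.5 × 0.26 / 10.89 = 0.2507 d
Total t = Σ t_i = 0.4390 days.

0.439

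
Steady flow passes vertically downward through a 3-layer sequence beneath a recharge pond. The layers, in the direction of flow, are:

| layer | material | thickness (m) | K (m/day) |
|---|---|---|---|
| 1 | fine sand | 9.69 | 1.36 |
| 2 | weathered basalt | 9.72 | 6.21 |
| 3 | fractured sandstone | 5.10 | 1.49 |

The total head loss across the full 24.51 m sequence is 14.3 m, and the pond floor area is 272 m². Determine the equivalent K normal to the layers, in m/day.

Flow is perpendicular to layering, so the layers act in series and the equivalent K is the thickness-weighted harmonic mean.
Total thickness L = 9.69 + 9.72 + 5.10 = 24.51 m.
Σ(b_i/K_i) = 9.69/1.36 + 9.72/6.21 + 5.10/1.49 = 12.11 d.
K_eq = L / Σ(b_i/K_i) = 24.51 / 12.11 = 2.023 m/day.

2.02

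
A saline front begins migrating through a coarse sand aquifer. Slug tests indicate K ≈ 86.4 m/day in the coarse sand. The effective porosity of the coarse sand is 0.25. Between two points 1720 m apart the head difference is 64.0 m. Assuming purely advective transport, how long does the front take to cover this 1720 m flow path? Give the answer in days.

134

Hydraulic gradient i = Δh / L = 64.0 / 1720 = 0.03721.
Darcy flux q = K · i = 86.40 × 0.03721 = 3.215 m/day.
Seepage velocity v = q / n_e = 3.215 / 0.25 = 12.86 m/day.
Travel time t = L / v = 1720 / 12.86 = 133.8 days.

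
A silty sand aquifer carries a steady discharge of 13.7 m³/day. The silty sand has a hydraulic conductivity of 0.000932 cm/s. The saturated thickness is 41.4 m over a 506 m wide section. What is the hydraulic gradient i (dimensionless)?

Convert K: 0.000932 cm/s × 864 = 0.8052 m/day.
Cross-sectional area A = 506 × 41.4 = 20948 m².
From Q = K·A·i, i = Q / (K·A) = 13.7 / (0.8052 × 20948) = 0.0008122.

0.000812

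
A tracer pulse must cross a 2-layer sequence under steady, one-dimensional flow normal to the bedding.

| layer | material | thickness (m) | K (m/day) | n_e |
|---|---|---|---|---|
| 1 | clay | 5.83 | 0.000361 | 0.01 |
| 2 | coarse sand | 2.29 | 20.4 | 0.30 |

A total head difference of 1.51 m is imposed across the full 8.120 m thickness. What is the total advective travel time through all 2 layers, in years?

21.8

With flow normal to the layers, continuity requires the same specific discharge q through every layer.
Σ(b_i/K_i) = 5.83/0.000361 + 2.29/20.4 = 16150 d.
q = Δh / Σ(b_i/K_i) = 1.51 / 16150 = 9.350e-05 m/day.
In each layer the seepage velocity is v_i = q/n_i, so the layer transit time is t_i = b_i·n_i / q:
  layer 1 (clay): t_1 = 5.83 × 0.01 / 9.350e-05 = 623.5 d
  layer 2 (coarse sand): t_2 = 2.29 × 0.30 / 9.350e-05 = 7348 d
Total t = Σ t_i = 7971 days = 21.82 years.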